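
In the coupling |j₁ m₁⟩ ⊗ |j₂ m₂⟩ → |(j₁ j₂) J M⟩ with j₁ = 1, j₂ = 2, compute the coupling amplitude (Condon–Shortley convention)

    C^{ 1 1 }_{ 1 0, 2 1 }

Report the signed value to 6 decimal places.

√[3·2!0!2!/5! · 1!1!3!1!2!0!] = √(6/5)
  +(−1)^1/∏(1,1,0,2,0,0)! = -1/2  (running -1/2)
⟨..|..⟩ = √(6/5)·(-1/2) = -0.547723

−√(3/10) = -0.547723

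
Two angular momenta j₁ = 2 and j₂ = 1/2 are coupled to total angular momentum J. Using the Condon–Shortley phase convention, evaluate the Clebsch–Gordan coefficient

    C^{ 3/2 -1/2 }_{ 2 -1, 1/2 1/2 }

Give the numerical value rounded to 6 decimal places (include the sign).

-0.774597  (= −√(3/5))

√[4·1!3!0!/5! · 1!3!1!0!1!2!] = √(12/5)
  +(−1)^1/∏(1,0,2,0,1,0)! = -1/2  (running -1/2)
⟨..|..⟩ = √(12/5)·(-1/2) = -0.774597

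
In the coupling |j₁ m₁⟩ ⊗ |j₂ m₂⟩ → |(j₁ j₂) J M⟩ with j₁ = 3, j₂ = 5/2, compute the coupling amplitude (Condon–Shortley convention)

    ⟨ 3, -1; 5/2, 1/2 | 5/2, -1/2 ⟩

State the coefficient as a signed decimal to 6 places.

+√(8/35) ≈ +0.478091

j₁+j₂−J=3  J+j₁−j₂=3  J−j₁+j₂=2  j₁+j₂+J+1=9
(j₁±m₁, j₂±m₂, J±M) = (2,4,3,2,2,3)
P² = 288/35
sum k=1..3:
  [1] −1/24 = -1/24
  [2] +1/4 = 1/4
  [3] −1/24 = -1/24
S = 1/6
C² = P²·S² = 8/35 ; C = +0.478091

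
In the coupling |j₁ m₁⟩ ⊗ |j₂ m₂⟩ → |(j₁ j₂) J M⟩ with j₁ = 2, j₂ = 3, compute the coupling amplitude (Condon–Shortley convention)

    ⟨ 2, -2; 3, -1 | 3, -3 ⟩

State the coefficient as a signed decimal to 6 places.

j₁+j₂−J=2  J+j₁−j₂=2  J−j₁+j₂=4  j₁+j₂+J+1=9
(j₁±m₁, j₂±m₂, J±M) = (0,4,2,4,0,6)
P² = 1536
sum k=2..2:
  [2] +1/96 = 1/96
S = 1/96
C² = P²·S² = 1/6 ; C = +0.408248

+√(1/6) = +0.408248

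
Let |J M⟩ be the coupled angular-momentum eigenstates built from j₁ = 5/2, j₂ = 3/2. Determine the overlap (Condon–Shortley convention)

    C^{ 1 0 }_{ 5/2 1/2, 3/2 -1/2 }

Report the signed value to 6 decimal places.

-0.547723

j₁+j₂−J=3  J+j₁−j₂=2  J−j₁+j₂=0  j₁+j₂+J+1=6
(j₁±m₁, j₂±m₂, J±M) = (3,2,1,2,1,1)
P² = 6/5
sum k=1..1:
  [1] −1/2 = -1/2
S = -1/2
C² = P²·S² = 3/10 ; C = -0.547723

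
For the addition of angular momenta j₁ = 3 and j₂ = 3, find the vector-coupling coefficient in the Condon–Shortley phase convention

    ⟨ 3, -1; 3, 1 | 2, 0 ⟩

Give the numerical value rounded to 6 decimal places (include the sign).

−√(3/28) ≈ -0.327327

j₁+j₂−J=4  J+j₁−j₂=2  J−j₁+j₂=2  j₁+j₂+J+1=9
(j₁±m₁, j₂±m₂, J±M) = (2,4,4,2,2,2)
P² = 256/21
sum k=2..4:
  [2] +1/16 = 1/16
  [3] −1/6 = -1/6
  [4] +1/96 = 1/96
S = -3/32
C² = P²·S² = 3/28 ; C = -0.327327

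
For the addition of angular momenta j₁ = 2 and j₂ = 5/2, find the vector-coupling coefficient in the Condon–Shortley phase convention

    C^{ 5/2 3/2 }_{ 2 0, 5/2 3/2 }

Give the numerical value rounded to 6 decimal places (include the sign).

triangle: 2!*2!*3!/8! = 24/40320
(j±m)!: 2!*2!*4!*1!*4!*1! = 2304
prefactor² = (2J+1)*Δ*N² = 288/35
  k=1: −1/(1!*1!*1!*3!*1!*0!) = -1/6
  k=2: +1/(2!*0!*0!*2!*2!*1!) = 1/8
Σ = -1/24  ⇒  CG² = 288/35*(-1/24)² = 1/70
CG = −√(1/70) = -0.119523

-0.119523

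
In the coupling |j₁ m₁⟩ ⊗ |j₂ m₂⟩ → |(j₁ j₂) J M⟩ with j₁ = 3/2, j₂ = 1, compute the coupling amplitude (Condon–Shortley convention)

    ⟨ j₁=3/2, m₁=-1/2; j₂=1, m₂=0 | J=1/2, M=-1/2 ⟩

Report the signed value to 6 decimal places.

−√(1/3) = -0.577350

√[2·2!1!0!/4! · 1!2!1!1!0!1!] = √(1/3)
  +(−1)^1/∏(1,1,1,0,0,0)! = -1  (running -1)
⟨..|..⟩ = √(1/3)·(-1) = -0.577350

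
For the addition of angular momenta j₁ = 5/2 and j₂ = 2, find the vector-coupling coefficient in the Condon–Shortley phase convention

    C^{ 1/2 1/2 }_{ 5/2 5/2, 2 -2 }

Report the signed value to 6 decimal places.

+0.577350

triangle: 4!×1!×0!/6! = 24/720
(j±m)!: 5!×0!×0!×4!×1!×0! = 2880
prefactor² = (2J+1)×Δ×N² = 192
  k=0: +1/(0!×4!×0!×0!×1!×0!) = 1/24
Σ = 1/24  ⇒  CG² = 192×1/24² = 1/3
CG = +√(1/3) = +0.577350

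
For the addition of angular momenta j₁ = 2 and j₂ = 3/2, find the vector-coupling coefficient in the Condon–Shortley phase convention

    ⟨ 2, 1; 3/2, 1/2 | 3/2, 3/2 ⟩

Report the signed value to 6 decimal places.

-0.632456  (= −√(2/5))

triangle: 2!×2!×1!/6! = 4/720
(j±m)!: 3!×1!×2!×1!×3!×0! = 72
prefactor² = (2J+1)×Δ×N² = 8/5
  k=1: −1/(1!×1!×0!×1!×2!×0!) = -1/2
Σ = -1/2  ⇒  CG² = 8/5×(-1/2)² = 2/5
CG = −√(2/5) = -0.632456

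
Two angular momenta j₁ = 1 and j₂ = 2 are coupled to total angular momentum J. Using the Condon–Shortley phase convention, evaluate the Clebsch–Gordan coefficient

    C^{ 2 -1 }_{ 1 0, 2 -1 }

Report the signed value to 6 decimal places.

+√(1/6) = +0.408248

√[5·1!1!3!/6! · 1!1!1!3!1!3!] = √(3/2)
  +(−1)^0/∏(0,1,1,1,0,2)! = 1/2  (running 1/2)
  +(−1)^1/∏(1,0,0,0,1,3)! = -1/6  (running 1/3)
⟨..|..⟩ = √(3/2)·(1/3) = +0.408248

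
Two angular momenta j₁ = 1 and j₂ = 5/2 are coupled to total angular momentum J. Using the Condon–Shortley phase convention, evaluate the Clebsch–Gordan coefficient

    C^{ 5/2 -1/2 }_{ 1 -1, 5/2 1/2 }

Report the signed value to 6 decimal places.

√[6·1!1!4!/7! · 0!2!3!2!2!3!] = √(288/35)
  +(−1)^1/∏(1,0,1,2,0,2)! = -1/4  (running -1/4)
⟨..|..⟩ = √(288/35)·(-1/4) = -0.717137

−√(18/35) = -0.717137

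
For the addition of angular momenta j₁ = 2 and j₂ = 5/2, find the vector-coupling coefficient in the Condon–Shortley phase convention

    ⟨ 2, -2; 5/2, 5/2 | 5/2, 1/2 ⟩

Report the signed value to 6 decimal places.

+√(3/14) = +0.462910

triangle: 2!*2!*3!/8! = 24/40320
(j±m)!: 0!*4!*5!*0!*3!*2! = 34560
prefactor² = (2J+1)*Δ*N² = 864/7
  k=2: +1/(2!*0!*2!*3!*0!*0!) = 1/24
Σ = 1/24  ⇒  CG² = 864/7*1/24² = 3/14
CG = +√(3/14) = +0.462910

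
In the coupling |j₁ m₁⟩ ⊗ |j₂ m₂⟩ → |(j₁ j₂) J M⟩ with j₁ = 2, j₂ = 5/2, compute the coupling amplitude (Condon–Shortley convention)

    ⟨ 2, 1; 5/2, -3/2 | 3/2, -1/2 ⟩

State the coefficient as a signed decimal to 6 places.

-0.138013

triangle: 3!×1!×2!/7! = 12/5040
(j±m)!: 3!×1!×1!×4!×1!×2! = 288
prefactor² = (2J+1)×Δ×N² = 96/35
  k=0: +1/(0!×3!×1!×1!×0!×1!) = 1/6
  k=1: −1/(1!×2!×0!×0!×1!×2!) = -1/4
Σ = -1/12  ⇒  CG² = 96/35×(-1/12)² = 2/105
CG = −√(2/105) = -0.138013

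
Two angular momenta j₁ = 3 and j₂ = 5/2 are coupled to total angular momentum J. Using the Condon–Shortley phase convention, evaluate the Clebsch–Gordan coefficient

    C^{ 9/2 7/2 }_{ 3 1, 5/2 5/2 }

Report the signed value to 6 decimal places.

√[10·1!5!4!/11! · 4!2!5!0!8!1!] = √(1843200/11)
  +(−1)^1/∏(1,0,1,4,4,0)! = -1/576  (running -1/576)
⟨..|..⟩ = √(1843200/11)·(-1/576) = -0.710669

-0.710669  (= −√(50/99))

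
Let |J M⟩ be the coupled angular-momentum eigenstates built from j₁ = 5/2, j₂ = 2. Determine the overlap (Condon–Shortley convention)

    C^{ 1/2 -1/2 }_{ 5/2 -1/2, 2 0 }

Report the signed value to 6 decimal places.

triangle: 4!×1!×0!/6! = 24/720
(j±m)!: 2!×3!×2!×2!×0!×1! = 48
prefactor² = (2J+1)×Δ×N² = 16/5
  k=2: +1/(2!×2!×1!×0!×0!×0!) = 1/4
Σ = 1/4  ⇒  CG² = 16/5×1/4² = 1/5
CG = +√(1/5) = +0.447214

+√(1/5) = +0.447214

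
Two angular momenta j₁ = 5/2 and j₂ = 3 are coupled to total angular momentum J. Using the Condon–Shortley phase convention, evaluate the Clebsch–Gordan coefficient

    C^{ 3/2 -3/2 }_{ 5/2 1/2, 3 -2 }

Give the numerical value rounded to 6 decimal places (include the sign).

triangle: 4!×1!×2!/8! = 48/40320
(j±m)!: 3!×2!×1!×5!×0!×3! = 8640
prefactor² = (2J+1)×Δ×N² = 288/7
  k=1: −1/(1!×3!×1!×0!×0!×2!) = -1/12
Σ = -1/12  ⇒  CG² = 288/7×(-1/12)² = 2/7
CG = −√(2/7) = -0.534522

−√(2/7) ≈ -0.534522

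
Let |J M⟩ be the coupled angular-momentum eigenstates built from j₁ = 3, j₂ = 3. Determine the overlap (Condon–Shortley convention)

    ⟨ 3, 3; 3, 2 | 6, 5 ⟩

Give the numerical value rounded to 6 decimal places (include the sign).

+√(1/2) ≈ +0.707107

triangle: 0!·6!·6!/13! = 518400/6227020800
(j±m)!: 6!·0!·5!·1!·11!·1! = 3448811520000
prefactor² = (2J+1)·Δ·N² = 3732480000
  k=0: +1/(0!·0!·0!·5!·6!·1!) = 1/86400
Σ = 1/86400  ⇒  CG² = 3732480000·1/86400² = 1/2
CG = +√(1/2) = +0.707107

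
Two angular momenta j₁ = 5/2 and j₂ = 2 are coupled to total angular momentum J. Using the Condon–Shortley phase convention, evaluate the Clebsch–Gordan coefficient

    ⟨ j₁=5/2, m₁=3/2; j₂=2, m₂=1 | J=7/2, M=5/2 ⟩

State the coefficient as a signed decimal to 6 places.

triangle: 1!*4!*3!/9! = 144/362880
(j±m)!: 4!*1!*3!*1!*6!*1! = 103680
prefactor² = (2J+1)*Δ*N² = 2304/7
  k=0: +1/(0!*1!*1!*3!*3!*0!) = 1/36
  k=1: −1/(1!*0!*0!*2!*4!*1!) = -1/48
Σ = 1/144  ⇒  CG² = 2304/7*1/144² = 1/63
CG = +√(1/63) = +0.125988

+√(1/63) ≈ +0.125988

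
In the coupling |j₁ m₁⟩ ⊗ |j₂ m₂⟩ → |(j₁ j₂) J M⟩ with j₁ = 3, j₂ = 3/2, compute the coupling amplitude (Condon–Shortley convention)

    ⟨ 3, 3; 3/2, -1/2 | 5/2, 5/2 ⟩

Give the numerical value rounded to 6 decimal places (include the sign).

√[6·2!4!1!/8! · 6!0!1!2!5!0!] = √(8640/7)
  +(−1)^0/∏(0,2,0,1,4,0)! = 1/48  (running 1/48)
⟨..|..⟩ = √(8640/7)·(1/48) = +0.731925

+√(15/28) = +0.731925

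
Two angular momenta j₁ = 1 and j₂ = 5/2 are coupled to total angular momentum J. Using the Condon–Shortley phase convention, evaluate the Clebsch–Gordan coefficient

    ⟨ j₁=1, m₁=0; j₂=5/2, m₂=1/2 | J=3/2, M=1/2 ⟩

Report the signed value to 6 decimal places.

−√(2/5) = -0.632456

triangle: 2!×0!×3!/6! = 12/720
(j±m)!: 1!×1!×3!×2!×2!×1! = 24
prefactor² = (2J+1)×Δ×N² = 8/5
  k=1: −1/(1!×1!×0!×2!×0!×1!) = -1/2
Σ = -1/2  ⇒  CG² = 8/5×(-1/2)² = 2/5
CG = −√(2/5) = -0.632456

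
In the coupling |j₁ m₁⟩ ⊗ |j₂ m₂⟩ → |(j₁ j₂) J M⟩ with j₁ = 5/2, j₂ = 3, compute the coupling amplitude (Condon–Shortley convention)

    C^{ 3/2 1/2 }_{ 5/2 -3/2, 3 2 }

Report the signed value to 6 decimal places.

√[4·4!1!2!/8! · 1!4!5!1!2!1!] = √(192/7)
  +(−1)^3/∏(3,1,1,2,0,0)! = -1/12  (running -1/12)
  +(−1)^4/∏(4,0,0,1,1,1)! = 1/24  (running -1/24)
⟨..|..⟩ = √(192/7)·(-1/24) = -0.218218

-0.218218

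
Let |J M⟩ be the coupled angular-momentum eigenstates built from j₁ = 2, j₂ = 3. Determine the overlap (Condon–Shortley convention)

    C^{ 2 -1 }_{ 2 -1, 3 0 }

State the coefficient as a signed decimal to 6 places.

+0.534522  (= +√(2/7))

triangle: 3!·1!·3!/8! = 36/40320
(j±m)!: 1!·3!·3!·3!·1!·3! = 1296
prefactor² = (2J+1)·Δ·N² = 81/14
  k=2: +1/(2!·1!·1!·1!·0!·2!) = 1/4
  k=3: −1/(3!·0!·0!·0!·1!·3!) = -1/36
Σ = 2/9  ⇒  CG² = 81/14·2/9² = 2/7
CG = +√(2/7) = +0.534522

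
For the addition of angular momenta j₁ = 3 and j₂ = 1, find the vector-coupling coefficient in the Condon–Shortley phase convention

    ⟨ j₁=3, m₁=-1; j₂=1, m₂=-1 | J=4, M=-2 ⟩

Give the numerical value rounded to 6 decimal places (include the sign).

+√(15/28) = +0.731925

√[9·0!6!2!/9! · 2!4!0!2!2!6!] = √(34560/7)
  +(−1)^0/∏(0,0,4,0,2,2)! = 1/96  (running 1/96)
⟨..|..⟩ = √(34560/7)·(1/96) = +0.731925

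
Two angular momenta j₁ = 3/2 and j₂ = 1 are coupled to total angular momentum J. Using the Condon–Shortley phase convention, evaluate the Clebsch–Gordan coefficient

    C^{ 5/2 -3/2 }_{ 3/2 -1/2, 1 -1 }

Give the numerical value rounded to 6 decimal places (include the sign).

√[6·0!3!2!/6! · 1!2!0!2!1!4!] = √(48/5)
  +(−1)^0/∏(0,0,2,0,1,2)! = 1/4  (running 1/4)
⟨..|..⟩ = √(48/5)·(1/4) = +0.774597

+√(3/5) = +0.774597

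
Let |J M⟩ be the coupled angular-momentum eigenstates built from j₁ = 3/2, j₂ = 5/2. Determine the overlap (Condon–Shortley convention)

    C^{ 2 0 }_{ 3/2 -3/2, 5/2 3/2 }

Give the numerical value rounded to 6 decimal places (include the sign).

+√(3/7) = +0.654654

j₁+j₂−J=2  J+j₁−j₂=1  J−j₁+j₂=3  j₁+j₂+J+1=7
(j₁±m₁, j₂±m₂, J±M) = (0,3,4,1,2,2)
P² = 48/7
sum k=2..2:
  [2] +1/4 = 1/4
S = 1/4
C² = P²·S² = 3/7 ; C = +0.654654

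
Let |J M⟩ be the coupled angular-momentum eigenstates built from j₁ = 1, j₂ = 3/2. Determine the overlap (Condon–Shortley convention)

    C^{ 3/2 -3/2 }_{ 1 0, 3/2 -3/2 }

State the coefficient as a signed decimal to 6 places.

triangle: 1!×1!×2!/5! = 2/120
(j±m)!: 1!×1!×0!×3!×0!×3! = 36
prefactor² = (2J+1)×Δ×N² = 12/5
  k=0: +1/(0!×1!×1!×0!×0!×2!) = 1/2
Σ = 1/2  ⇒  CG² = 12/5×1/2² = 3/5
CG = +√(3/5) = +0.774597

+0.774597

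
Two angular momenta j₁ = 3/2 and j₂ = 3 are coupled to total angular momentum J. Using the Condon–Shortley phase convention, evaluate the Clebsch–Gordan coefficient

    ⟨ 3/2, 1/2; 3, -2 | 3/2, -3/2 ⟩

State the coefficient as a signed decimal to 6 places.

−√(2/7) ≈ -0.534522

j₁+j₂−J=3  J+j₁−j₂=0  J−j₁+j₂=3  j₁+j₂+J+1=7
(j₁±m₁, j₂±m₂, J±M) = (2,1,1,5,0,3)
P² = 288/7
sum k=1..1:
  [1] −1/12 = -1/12
S = -1/12
C² = P²·S² = 2/7 ; C = -0.534522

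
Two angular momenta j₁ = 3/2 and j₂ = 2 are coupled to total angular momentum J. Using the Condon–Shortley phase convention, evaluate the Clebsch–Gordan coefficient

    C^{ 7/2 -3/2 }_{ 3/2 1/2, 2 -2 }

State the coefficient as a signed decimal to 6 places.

+0.377964

triangle: 0!×3!×4!/8! = 144/40320
(j±m)!: 2!×1!×0!×4!×2!×5! = 11520
prefactor² = (2J+1)×Δ×N² = 2304/7
  k=0: +1/(0!×0!×1!×0!×2!×4!) = 1/48
Σ = 1/48  ⇒  CG² = 2304/7×1/48² = 1/7
CG = +√(1/7) = +0.377964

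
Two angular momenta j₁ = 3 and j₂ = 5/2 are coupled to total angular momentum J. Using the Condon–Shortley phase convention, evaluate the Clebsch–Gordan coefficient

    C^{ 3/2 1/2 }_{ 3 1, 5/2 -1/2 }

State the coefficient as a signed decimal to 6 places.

triangle: 4!·2!·1!/8! = 48/40320
(j±m)!: 4!·2!·2!·3!·2!·1! = 1152
prefactor² = (2J+1)·Δ·N² = 192/35
  k=1: −1/(1!·3!·1!·1!·1!·0!) = -1/6
  k=2: +1/(2!·2!·0!·0!·2!·1!) = 1/8
Σ = -1/24  ⇒  CG² = 192/35·(-1/24)² = 1/105
CG = −√(1/105) = -0.097590

-0.097590  (= −√(1/105))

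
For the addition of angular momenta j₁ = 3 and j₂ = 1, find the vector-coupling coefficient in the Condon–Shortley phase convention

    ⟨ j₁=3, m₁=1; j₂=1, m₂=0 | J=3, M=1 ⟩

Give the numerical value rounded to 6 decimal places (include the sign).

+√(1/12) = +0.288675

triangle: 1!*5!*1!/8! = 120/40320
(j±m)!: 4!*2!*1!*1!*4!*2! = 2304
prefactor² = (2J+1)*Δ*N² = 48
  k=0: +1/(0!*1!*2!*1!*3!*0!) = 1/12
  k=1: −1/(1!*0!*1!*0!*4!*1!) = -1/24
Σ = 1/24  ⇒  CG² = 48*1/24² = 1/12
CG = +√(1/12) = +0.288675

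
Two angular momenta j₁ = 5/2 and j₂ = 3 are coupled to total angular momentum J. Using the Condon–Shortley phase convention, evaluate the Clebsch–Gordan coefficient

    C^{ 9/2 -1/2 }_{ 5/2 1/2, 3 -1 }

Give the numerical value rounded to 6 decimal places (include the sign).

j₁+j₂−J=1  J+j₁−j₂=4  J−j₁+j₂=5  j₁+j₂+J+1=11
(j₁±m₁, j₂±m₂, J±M) = (3,2,2,4,4,5)
P² = 92160/77
sum k=0..1:
  [0] +1/48 = 1/48
  [1] −1/144 = -1/144
S = 1/72
C² = P²·S² = 160/693 ; C = +0.480500

+0.480500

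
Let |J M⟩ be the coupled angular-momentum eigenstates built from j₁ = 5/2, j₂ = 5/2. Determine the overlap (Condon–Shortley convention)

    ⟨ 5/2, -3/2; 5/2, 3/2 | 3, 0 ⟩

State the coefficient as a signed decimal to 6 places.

+√(49/180) = +0.521749

√[7·2!3!3!/9! · 1!4!4!1!3!3!] = √(144/5)
  +(−1)^1/∏(1,1,3,3,0,0)! = -1/36  (running -1/36)
  +(−1)^2/∏(2,0,2,2,1,1)! = 1/8  (running 7/72)
⟨..|..⟩ = √(144/5)·(7/72) = +0.521749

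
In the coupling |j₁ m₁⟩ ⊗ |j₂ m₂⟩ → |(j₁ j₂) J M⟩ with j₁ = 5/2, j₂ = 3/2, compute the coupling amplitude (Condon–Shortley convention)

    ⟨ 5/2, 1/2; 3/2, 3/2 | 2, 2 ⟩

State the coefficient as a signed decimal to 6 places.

+√(1/7) = +0.377964

√[5·2!3!1!/7! · 3!2!3!0!4!0!] = √(144/7)
  +(−1)^2/∏(2,0,0,1,3,0)! = 1/12  (running 1/12)
⟨..|..⟩ = √(144/7)·(1/12) = +0.377964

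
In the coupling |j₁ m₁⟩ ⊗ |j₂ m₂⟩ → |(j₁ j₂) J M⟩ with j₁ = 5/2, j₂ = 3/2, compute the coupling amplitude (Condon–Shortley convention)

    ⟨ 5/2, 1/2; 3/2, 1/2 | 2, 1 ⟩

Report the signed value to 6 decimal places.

−√(25/84) = -0.545545

j₁+j₂−J=2  J+j₁−j₂=3  J−j₁+j₂=1  j₁+j₂+J+1=7
(j₁±m₁, j₂±m₂, J±M) = (3,2,2,1,3,1)
P² = 12/7
sum k=1..2:
  [1] −1/2 = -1/2
  [2] +1/12 = 1/12
S = -5/12
C² = P²·S² = 25/84 ; C = -0.545545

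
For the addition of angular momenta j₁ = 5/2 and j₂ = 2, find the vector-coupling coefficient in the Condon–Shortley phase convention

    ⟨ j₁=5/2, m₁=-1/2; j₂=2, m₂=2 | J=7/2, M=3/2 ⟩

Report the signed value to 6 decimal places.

j₁+j₂−J=1  J+j₁−j₂=4  J−j₁+j₂=3  j₁+j₂+J+1=9
(j₁±m₁, j₂±m₂, J±M) = (2,3,4,0,5,2)
P² = 1536/7
sum k=1..1:
  [1] −1/24 = -1/24
S = -1/24
C² = P²·S² = 8/21 ; C = -0.617213

-0.617213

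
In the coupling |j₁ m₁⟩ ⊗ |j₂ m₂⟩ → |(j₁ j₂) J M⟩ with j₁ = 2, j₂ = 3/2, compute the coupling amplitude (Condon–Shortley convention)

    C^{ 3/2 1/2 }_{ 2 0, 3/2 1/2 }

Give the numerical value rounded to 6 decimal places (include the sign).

j₁+j₂−J=2  J+j₁−j₂=2  J−j₁+j₂=1  j₁+j₂+J+1=6
(j₁±m₁, j₂±m₂, J±M) = (2,2,2,1,2,1)
P² = 16/45
sum k=1..2:
  [1] −1/1 = -1
  [2] +1/4 = 1/4
S = -3/4
C² = P²·S² = 1/5 ; C = -0.447214

-0.447214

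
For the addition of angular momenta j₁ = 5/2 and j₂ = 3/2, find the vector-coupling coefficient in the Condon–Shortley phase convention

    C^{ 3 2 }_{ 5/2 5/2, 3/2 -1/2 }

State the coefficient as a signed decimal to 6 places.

+√(5/12) = +0.645497

√[7·1!4!2!/8! · 5!0!1!2!5!1!] = √(240)
  +(−1)^0/∏(0,1,0,1,4,1)! = 1/24  (running 1/24)
⟨..|..⟩ = √(240)·(1/24) = +0.645497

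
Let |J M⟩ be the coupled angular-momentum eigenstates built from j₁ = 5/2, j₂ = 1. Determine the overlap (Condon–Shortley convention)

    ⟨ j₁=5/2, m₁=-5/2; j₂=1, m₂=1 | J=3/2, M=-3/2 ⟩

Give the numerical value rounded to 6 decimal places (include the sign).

+√(2/3) ≈ +0.816497

j₁+j₂−J=2  J+j₁−j₂=3  J−j₁+j₂=0  j₁+j₂+J+1=6
(j₁±m₁, j₂±m₂, J±M) = (0,5,2,0,0,3)
P² = 96
sum k=2..2:
  [2] +1/12 = 1/12
S = 1/12
C² = P²·S² = 2/3 ; C = +0.816497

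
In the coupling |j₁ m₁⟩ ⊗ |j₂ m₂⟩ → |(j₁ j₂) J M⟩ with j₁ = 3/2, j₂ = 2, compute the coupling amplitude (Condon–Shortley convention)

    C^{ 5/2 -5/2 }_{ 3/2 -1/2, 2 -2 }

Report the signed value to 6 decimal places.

triangle: 1!*2!*3!/7! = 12/5040
(j±m)!: 1!*2!*0!*4!*0!*5! = 5760
prefactor² = (2J+1)*Δ*N² = 576/7
  k=0: +1/(0!*1!*2!*0!*0!*3!) = 1/12
Σ = 1/12  ⇒  CG² = 576/7*1/12² = 4/7
CG = +√(4/7) = +0.755929

+0.755929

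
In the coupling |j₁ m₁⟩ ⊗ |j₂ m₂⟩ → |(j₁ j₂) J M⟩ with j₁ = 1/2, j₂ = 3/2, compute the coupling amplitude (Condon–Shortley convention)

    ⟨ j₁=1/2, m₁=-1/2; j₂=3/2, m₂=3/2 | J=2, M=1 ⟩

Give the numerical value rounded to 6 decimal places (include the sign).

+√(1/4) ≈ +0.500000

triangle: 0!*1!*3!/5! = 6/120
(j±m)!: 0!*1!*3!*0!*3!*1! = 36
prefactor² = (2J+1)*Δ*N² = 9
  k=0: +1/(0!*0!*1!*3!*0!*0!) = 1/6
Σ = 1/6  ⇒  CG² = 9*1/6² = 1/4
CG = +√(1/4) = +0.500000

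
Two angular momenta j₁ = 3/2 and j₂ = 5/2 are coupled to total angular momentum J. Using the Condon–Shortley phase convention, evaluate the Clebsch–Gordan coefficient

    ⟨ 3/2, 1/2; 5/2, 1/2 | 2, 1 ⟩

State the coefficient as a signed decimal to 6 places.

triangle: 2!·1!·3!/7! = 12/5040
(j±m)!: 2!·1!·3!·2!·3!·1! = 144
prefactor² = (2J+1)·Δ·N² = 12/7
  k=0: +1/(0!·2!·1!·3!·0!·0!) = 1/12
  k=1: −1/(1!·1!·0!·2!·1!·1!) = -1/2
Σ = -5/12  ⇒  CG² = 12/7·(-5/12)² = 25/84
CG = −√(25/84) = -0.545545

-0.545545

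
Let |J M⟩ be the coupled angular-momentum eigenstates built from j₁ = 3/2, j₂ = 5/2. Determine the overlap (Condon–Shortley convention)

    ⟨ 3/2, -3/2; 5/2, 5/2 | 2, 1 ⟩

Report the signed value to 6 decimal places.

triangle: 2!×1!×3!/7! = 12/5040
(j±m)!: 0!×3!×5!×0!×3!×1! = 4320
prefactor² = (2J+1)×Δ×N² = 360/7
  k=2: +1/(2!×0!×1!×3!×0!×0!) = 1/12
Σ = 1/12  ⇒  CG² = 360/7×1/12² = 5/14
CG = +√(5/14) = +0.597614

+0.597614  (= +√(5/14))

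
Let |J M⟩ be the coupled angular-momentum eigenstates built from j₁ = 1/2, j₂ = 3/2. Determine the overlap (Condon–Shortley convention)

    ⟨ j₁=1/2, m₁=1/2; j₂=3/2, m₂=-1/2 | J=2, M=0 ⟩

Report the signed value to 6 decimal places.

√[5·0!1!3!/5! · 1!0!1!2!2!2!] = √(2)
  +(−1)^0/∏(0,0,0,1,1,2)! = 1/2  (running 1/2)
⟨..|..⟩ = √(2)·(1/2) = +0.707107

+0.707107  (= +√(1/2))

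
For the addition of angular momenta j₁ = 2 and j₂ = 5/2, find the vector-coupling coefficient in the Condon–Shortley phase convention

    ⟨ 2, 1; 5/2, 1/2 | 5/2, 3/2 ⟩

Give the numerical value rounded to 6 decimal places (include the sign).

√[6·2!2!3!/8! · 3!1!3!2!4!1!] = √(216/35)
  +(−1)^0/∏(0,2,1,3,1,0)! = 1/12  (running 1/12)
  +(−1)^1/∏(1,1,0,2,2,1)! = -1/4  (running -1/6)
⟨..|..⟩ = √(216/35)·(-1/6) = -0.414039

-0.414039  (= −√(6/35))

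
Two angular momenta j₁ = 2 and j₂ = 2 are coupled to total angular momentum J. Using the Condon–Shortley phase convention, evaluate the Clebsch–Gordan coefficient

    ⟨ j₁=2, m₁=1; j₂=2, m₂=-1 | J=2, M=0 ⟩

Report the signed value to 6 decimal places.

+√(1/14) ≈ +0.267261

√[5·2!2!2!/7! · 3!1!1!3!2!2!] = √(8/7)
  +(−1)^0/∏(0,2,1,1,1,1)! = 1/2  (running 1/2)
  +(−1)^1/∏(1,1,0,0,2,2)! = -1/4  (running 1/4)
⟨..|..⟩ = √(8/7)·(1/4) = +0.267261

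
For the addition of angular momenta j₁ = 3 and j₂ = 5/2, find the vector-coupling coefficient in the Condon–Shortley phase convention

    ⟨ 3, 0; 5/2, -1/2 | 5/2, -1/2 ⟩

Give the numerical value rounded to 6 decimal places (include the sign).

√[6·3!3!2!/9! · 3!3!2!3!2!3!] = √(216/35)
  +(−1)^0/∏(0,3,3,2,0,0)! = 1/72  (running 1/72)
  +(−1)^1/∏(1,2,2,1,1,1)! = -1/4  (running -17/72)
  +(−1)^2/∏(2,1,1,0,2,2)! = 1/8  (running -1/9)
⟨..|..⟩ = √(216/35)·(-1/9) = -0.276026

-0.276026  (= −√(8/105))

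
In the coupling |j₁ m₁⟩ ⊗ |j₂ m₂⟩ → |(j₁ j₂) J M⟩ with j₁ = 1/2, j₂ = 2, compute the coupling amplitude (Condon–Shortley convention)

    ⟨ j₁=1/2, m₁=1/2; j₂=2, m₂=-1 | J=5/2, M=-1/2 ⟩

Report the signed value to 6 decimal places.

+√(2/5) = +0.632456

√[6·0!1!4!/6! · 1!0!1!3!2!3!] = √(72/5)
  +(−1)^0/∏(0,0,0,1,1,3)! = 1/6  (running 1/6)
⟨..|..⟩ = √(72/5)·(1/6) = +0.632456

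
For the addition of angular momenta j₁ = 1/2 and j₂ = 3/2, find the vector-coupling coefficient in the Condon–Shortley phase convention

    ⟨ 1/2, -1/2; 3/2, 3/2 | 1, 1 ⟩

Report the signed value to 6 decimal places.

triangle: 1!·0!·2!/4! = 2/24
(j±m)!: 0!·1!·3!·0!·2!·0! = 12
prefactor² = (2J+1)·Δ·N² = 3
  k=1: −1/(1!·0!·0!·2!·0!·0!) = -1/2
Σ = -1/2  ⇒  CG² = 3·(-1/2)² = 3/4
CG = −√(3/4) = -0.866025

-0.866025  (= −√(3/4))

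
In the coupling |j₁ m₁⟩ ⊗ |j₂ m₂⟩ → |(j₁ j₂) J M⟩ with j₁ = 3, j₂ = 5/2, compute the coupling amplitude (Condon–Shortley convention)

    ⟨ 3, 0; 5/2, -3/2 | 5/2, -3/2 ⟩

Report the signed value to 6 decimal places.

triangle: 3!·3!·2!/9! = 72/362880
(j±m)!: 3!·3!·1!·4!·1!·4! = 20736
prefactor² = (2J+1)·Δ·N² = 864/35
  k=0: +1/(0!·3!·3!·1!·0!·1!) = 1/36
  k=1: −1/(1!·2!·2!·0!·1!·2!) = -1/8
Σ = -7/72  ⇒  CG² = 864/35·(-7/72)² = 7/30
CG = −√(7/30) = -0.483046

−√(7/30) = -0.483046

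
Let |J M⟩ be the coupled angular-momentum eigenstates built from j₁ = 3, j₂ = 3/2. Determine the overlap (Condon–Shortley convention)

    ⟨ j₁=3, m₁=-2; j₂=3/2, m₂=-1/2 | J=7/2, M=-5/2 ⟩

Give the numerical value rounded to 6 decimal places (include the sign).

triangle: 1!·5!·2!/9! = 240/362880
(j±m)!: 1!·5!·1!·2!·1!·6! = 172800
prefactor² = (2J+1)·Δ·N² = 6400/7
  k=0: +1/(0!·1!·5!·1!·0!·1!) = 1/120
  k=1: −1/(1!·0!·4!·0!·1!·2!) = -1/48
Σ = -1/80  ⇒  CG² = 6400/7·(-1/80)² = 1/7
CG = −√(1/7) = -0.377964

−√(1/7) ≈ -0.377964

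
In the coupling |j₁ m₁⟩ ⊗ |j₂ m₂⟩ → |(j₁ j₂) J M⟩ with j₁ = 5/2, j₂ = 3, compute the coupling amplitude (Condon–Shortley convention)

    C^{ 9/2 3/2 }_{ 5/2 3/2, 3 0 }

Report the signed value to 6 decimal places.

+0.540562

triangle: 1!×4!×5!/11! = 2880/39916800
(j±m)!: 4!×1!×3!×3!×6!×3! = 3732480
prefactor² = (2J+1)×Δ×N² = 207360/77
  k=0: +1/(0!×1!×1!×3!×3!×2!) = 1/72
  k=1: −1/(1!×0!×0!×2!×4!×3!) = -1/288
Σ = 1/96  ⇒  CG² = 207360/77×1/96² = 45/154
CG = +√(45/154) = +0.540562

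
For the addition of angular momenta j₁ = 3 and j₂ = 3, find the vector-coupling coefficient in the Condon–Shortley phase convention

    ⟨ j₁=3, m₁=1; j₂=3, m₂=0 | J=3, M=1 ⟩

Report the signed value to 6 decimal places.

−√(1/6) = -0.408248

j₁+j₂−J=3  J+j₁−j₂=3  J−j₁+j₂=3  j₁+j₂+J+1=10
(j₁±m₁, j₂±m₂, J±M) = (4,2,3,3,4,2)
P² = 864/25
sum k=0..2:
  [0] +1/72 = 1/72
  [1] −1/8 = -1/8
  [2] +1/24 = 1/24
S = -5/72
C² = P²·S² = 1/6 ; C = -0.408248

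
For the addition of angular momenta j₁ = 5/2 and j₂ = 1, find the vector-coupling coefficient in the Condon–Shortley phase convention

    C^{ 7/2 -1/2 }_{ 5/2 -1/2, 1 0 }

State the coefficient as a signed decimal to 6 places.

j₁+j₂−J=0  J+j₁−j₂=5  J−j₁+j₂=2  j₁+j₂+J+1=8
(j₁±m₁, j₂±m₂, J±M) = (2,3,1,1,3,4)
P² = 576/7
sum k=0..0:
  [0] +1/12 = 1/12
S = 1/12
C² = P²·S² = 4/7 ; C = +0.755929

+0.755929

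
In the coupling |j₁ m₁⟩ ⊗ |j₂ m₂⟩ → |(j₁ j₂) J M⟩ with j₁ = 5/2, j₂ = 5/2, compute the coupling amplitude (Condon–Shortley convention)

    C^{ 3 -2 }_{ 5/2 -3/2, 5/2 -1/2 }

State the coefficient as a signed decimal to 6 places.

j₁+j₂−J=2  J+j₁−j₂=3  J−j₁+j₂=3  j₁+j₂+J+1=9
(j₁±m₁, j₂±m₂, J±M) = (1,4,2,3,1,5)
P² = 48
sum k=1..2:
  [1] −1/12 = -1/12
  [2] +1/24 = 1/24
S = -1/24
C² = P²·S² = 1/12 ; C = -0.288675

-0.288675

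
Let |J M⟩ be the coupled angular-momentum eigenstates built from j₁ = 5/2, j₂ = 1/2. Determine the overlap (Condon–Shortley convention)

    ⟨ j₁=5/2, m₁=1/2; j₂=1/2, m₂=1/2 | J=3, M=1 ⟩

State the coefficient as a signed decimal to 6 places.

j₁+j₂−J=0  J+j₁−j₂=5  J−j₁+j₂=1  j₁+j₂+J+1=7
(j₁±m₁, j₂±m₂, J±M) = (3,2,1,0,4,2)
P² = 96
sum k=0..0:
  [0] +1/12 = 1/12
S = 1/12
C² = P²·S² = 2/3 ; C = +0.816497

+0.816497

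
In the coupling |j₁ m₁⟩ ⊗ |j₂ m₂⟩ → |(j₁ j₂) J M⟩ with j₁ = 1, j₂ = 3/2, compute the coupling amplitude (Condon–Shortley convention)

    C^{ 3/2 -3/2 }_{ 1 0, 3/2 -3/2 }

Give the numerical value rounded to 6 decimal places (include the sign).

+0.774597

j₁+j₂−J=1  J+j₁−j₂=1  J−j₁+j₂=2  j₁+j₂+J+1=5
(j₁±m₁, j₂±m₂, J±M) = (1,1,0,3,0,3)
P² = 12/5
sum k=0..0:
  [0] +1/2 = 1/2
S = 1/2
C² = P²·S² = 3/5 ; C = +0.774597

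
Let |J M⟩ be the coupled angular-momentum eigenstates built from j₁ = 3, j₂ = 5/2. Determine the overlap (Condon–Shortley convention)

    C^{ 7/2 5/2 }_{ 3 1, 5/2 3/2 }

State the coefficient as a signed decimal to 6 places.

triangle: 2!·4!·3!/10! = 288/3628800
(j±m)!: 4!·2!·4!·1!·6!·1! = 829440
prefactor² = (2J+1)·Δ·N² = 18432/35
  k=1: −1/(1!·1!·1!·3!·3!·0!) = -1/36
  k=2: +1/(2!·0!·0!·2!·4!·1!) = 1/96
Σ = -5/288  ⇒  CG² = 18432/35·(-5/288)² = 10/63
CG = −√(10/63) = -0.398410

-0.398410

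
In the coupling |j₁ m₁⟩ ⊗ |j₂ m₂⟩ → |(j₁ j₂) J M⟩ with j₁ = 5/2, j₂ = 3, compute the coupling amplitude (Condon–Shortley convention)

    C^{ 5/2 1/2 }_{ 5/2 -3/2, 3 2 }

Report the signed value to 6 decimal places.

−√(1/14) = -0.267261

j₁+j₂−J=3  J+j₁−j₂=2  J−j₁+j₂=3  j₁+j₂+J+1=9
(j₁±m₁, j₂±m₂, J±M) = (1,4,5,1,3,2)
P² = 288/7
sum k=2..3:
  [2] +1/24 = 1/24
  [3] −1/12 = -1/12
S = -1/24
C² = P²·S² = 1/14 ; C = -0.267261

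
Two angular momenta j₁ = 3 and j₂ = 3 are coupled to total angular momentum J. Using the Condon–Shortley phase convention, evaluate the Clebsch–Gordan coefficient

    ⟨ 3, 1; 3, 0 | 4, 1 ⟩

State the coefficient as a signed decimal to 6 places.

-0.312094

triangle: 2!·4!·4!/11! = 1152/39916800
(j±m)!: 4!·2!·3!·3!·5!·3! = 1244160
prefactor² = (2J+1)·Δ·N² = 124416/385
  k=0: +1/(0!·2!·2!·3!·2!·1!) = 1/48
  k=1: −1/(1!·1!·1!·2!·3!·2!) = -1/24
  k=2: +1/(2!·0!·0!·1!·4!·3!) = 1/288
Σ = -5/288  ⇒  CG² = 124416/385·(-5/288)² = 15/154
CG = −√(15/154) = -0.312094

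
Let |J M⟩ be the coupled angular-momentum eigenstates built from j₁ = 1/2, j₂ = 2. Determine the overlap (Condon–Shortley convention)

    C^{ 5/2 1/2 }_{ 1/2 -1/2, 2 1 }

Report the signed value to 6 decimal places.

triangle: 0!×1!×4!/6! = 24/720
(j±m)!: 0!×1!×3!×1!×3!×2! = 72
prefactor² = (2J+1)×Δ×N² = 72/5
  k=0: +1/(0!×0!×1!×3!×0!×1!) = 1/6
Σ = 1/6  ⇒  CG² = 72/5×1/6² = 2/5
CG = +√(2/5) = +0.632456

+0.632456  (= +√(2/5))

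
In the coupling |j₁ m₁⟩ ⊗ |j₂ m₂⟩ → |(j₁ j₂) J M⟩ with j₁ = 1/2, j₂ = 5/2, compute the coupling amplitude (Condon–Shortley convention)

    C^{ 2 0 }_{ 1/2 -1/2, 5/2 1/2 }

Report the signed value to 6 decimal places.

√[5·1!0!4!/6! · 0!1!3!2!2!2!] = √(8)
  +(−1)^1/∏(1,0,0,2,0,2)! = -1/4  (running -1/4)
⟨..|..⟩ = √(8)·(-1/4) = -0.707107

-0.707107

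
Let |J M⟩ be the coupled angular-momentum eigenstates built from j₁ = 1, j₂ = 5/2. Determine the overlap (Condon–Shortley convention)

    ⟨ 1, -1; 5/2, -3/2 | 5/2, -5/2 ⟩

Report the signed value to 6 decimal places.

triangle: 1!·1!·4!/7! = 24/5040
(j±m)!: 0!·2!·1!·4!·0!·5! = 5760
prefactor² = (2J+1)·Δ·N² = 1152/7
  k=1: −1/(1!·0!·1!·0!·0!·4!) = -1/24
Σ = -1/24  ⇒  CG² = 1152/7·(-1/24)² = 2/7
CG = −√(2/7) = -0.534522

-0.534522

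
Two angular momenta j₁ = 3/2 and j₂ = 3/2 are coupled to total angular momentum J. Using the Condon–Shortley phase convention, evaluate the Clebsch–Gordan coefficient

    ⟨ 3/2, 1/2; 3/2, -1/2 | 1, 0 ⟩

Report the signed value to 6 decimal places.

-0.223607

triangle: 2!×1!×1!/5! = 2/120
(j±m)!: 2!×1!×1!×2!×1!×1! = 4
prefactor² = (2J+1)×Δ×N² = 1/5
  k=0: +1/(0!×2!×1!×1!×0!×0!) = 1/2
  k=1: −1/(1!×1!×0!×0!×1!×1!) = -1
Σ = -1/2  ⇒  CG² = 1/5×(-1/2)² = 1/20
CG = −√(1/20) = -0.223607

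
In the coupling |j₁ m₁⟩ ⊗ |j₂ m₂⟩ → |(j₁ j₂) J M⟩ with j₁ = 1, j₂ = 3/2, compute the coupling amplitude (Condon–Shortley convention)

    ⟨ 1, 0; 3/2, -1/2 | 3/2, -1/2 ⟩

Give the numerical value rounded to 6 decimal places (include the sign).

j₁+j₂−J=1  J+j₁−j₂=1  J−j₁+j₂=2  j₁+j₂+J+1=5
(j₁±m₁, j₂±m₂, J±M) = (1,1,1,2,1,2)
P² = 4/15
sum k=0..1:
  [0] +1/1 = 1
  [1] −1/2 = -1/2
S = 1/2
C² = P²·S² = 1/15 ; C = +0.258199

+0.258199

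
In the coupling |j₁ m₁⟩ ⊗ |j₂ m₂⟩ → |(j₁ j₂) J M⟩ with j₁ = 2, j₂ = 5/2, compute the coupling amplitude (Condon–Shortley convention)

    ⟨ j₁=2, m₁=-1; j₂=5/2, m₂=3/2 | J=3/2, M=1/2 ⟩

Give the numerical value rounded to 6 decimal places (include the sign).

j₁+j₂−J=3  J+j₁−j₂=1  J−j₁+j₂=2  j₁+j₂+J+1=7
(j₁±m₁, j₂±m₂, J±M) = (1,3,4,1,2,1)
P² = 96/35
sum k=2..3:
  [2] +1/4 = 1/4
  [3] −1/6 = -1/6
S = 1/12
C² = P²·S² = 2/105 ; C = +0.138013

+0.138013  (= +√(2/105))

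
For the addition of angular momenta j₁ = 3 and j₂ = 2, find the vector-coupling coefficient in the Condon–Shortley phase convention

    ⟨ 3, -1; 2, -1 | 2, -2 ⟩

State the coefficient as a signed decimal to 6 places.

−√(3/14) ≈ -0.462910

j₁+j₂−J=3  J+j₁−j₂=3  J−j₁+j₂=1  j₁+j₂+J+1=8
(j₁±m₁, j₂±m₂, J±M) = (2,4,1,3,0,4)
P² = 216/7
sum k=1..1:
  [1] −1/12 = -1/12
S = -1/12
C² = P²·S² = 3/14 ; C = -0.462910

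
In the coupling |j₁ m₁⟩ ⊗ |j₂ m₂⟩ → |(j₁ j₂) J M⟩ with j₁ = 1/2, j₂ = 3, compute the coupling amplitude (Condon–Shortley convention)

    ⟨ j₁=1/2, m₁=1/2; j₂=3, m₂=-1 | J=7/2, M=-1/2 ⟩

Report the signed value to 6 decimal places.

+√(3/7) ≈ +0.654654

√[8·0!1!6!/8! · 1!0!2!4!3!4!] = √(6912/7)
  +(−1)^0/∏(0,0,0,2,1,4)! = 1/48  (running 1/48)
⟨..|..⟩ = √(6912/7)·(1/48) = +0.654654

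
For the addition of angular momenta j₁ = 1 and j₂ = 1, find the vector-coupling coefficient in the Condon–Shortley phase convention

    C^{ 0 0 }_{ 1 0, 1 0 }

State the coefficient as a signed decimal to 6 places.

triangle: 2!·0!·0!/3! = 2/6
(j±m)!: 1!·1!·1!·1!·0!·0! = 1
prefactor² = (2J+1)·Δ·N² = 1/3
  k=1: −1/(1!·1!·0!·0!·0!·0!) = -1
Σ = -1  ⇒  CG² = 1/3·(-1)² = 1/3
CG = −√(1/3) = -0.577350

-0.577350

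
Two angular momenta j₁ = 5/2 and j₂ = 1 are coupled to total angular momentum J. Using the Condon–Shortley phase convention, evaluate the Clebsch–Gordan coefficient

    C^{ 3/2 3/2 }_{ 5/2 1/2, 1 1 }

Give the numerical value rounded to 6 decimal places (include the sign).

+√(1/15) = +0.258199

triangle: 2!×3!×0!/6! = 12/720
(j±m)!: 3!×2!×2!×0!×3!×0! = 144
prefactor² = (2J+1)×Δ×N² = 48/5
  k=2: +1/(2!×0!×0!×0!×3!×0!) = 1/12
Σ = 1/12  ⇒  CG² = 48/5×1/12² = 1/15
CG = +√(1/15) = +0.258199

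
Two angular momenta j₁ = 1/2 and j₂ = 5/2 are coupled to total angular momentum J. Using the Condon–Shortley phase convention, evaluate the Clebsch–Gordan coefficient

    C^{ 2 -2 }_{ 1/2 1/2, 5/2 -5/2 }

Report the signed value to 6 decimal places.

j₁+j₂−J=1  J+j₁−j₂=0  J−j₁+j₂=4  j₁+j₂+J+1=6
(j₁±m₁, j₂±m₂, J±M) = (1,0,0,5,0,4)
P² = 480
sum k=0..0:
  [0] +1/24 = 1/24
S = 1/24
C² = P²·S² = 5/6 ; C = +0.912871

+0.912871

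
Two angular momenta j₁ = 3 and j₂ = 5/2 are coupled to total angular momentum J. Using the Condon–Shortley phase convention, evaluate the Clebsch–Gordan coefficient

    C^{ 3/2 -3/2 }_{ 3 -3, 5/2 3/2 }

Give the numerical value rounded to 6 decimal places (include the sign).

+0.462910

√[4·4!2!1!/8! · 0!6!4!1!0!3!] = √(3456/7)
  +(−1)^4/∏(4,0,2,0,0,1)! = 1/48  (running 1/48)
⟨..|..⟩ = √(3456/7)·(1/48) = +0.462910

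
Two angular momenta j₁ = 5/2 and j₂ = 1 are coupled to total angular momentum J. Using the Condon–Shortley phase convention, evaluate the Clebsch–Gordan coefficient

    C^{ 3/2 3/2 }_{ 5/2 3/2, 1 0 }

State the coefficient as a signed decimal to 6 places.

-0.516398  (= −√(4/15))

j₁+j₂−J=2  J+j₁−j₂=3  J−j₁+j₂=0  j₁+j₂+J+1=6
(j₁±m₁, j₂±m₂, J±M) = (4,1,1,1,3,0)
P² = 48/5
sum k=1..1:
  [1] −1/6 = -1/6
S = -1/6
C² = P²·S² = 4/15 ; C = -0.516398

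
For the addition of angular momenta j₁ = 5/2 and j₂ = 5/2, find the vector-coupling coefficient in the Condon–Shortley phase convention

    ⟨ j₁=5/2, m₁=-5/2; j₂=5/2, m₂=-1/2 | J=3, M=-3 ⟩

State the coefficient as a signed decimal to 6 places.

triangle: 2!·3!·3!/9! = 72/362880
(j±m)!: 0!·5!·2!·3!·0!·6! = 1036800
prefactor² = (2J+1)·Δ·N² = 1440
  k=2: +1/(2!·0!·3!·0!·0!·3!) = 1/72
Σ = 1/72  ⇒  CG² = 1440·1/72² = 5/18
CG = +√(5/18) = +0.527046

+√(5/18) ≈ +0.527046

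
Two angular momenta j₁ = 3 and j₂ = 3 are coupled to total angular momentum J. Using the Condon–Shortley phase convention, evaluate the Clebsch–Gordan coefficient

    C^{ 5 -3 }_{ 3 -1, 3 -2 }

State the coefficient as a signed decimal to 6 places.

+0.408248  (= +√(1/6))

triangle: 1!×5!×5!/12! = 14400/479001600
(j±m)!: 2!×4!×1!×5!×2!×8! = 464486400
prefactor² = (2J+1)×Δ×N² = 153600
  k=0: +1/(0!×1!×4!×1!×1!×4!) = 1/576
  k=1: −1/(1!×0!×3!×0!×2!×5!) = -1/1440
Σ = 1/960  ⇒  CG² = 153600×1/960² = 1/6
CG = +√(1/6) = +0.408248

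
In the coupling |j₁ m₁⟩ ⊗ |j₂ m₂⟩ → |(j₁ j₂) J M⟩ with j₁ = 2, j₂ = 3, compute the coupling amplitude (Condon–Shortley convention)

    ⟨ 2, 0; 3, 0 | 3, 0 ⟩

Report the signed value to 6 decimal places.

√[7·2!2!4!/9! · 2!2!3!3!3!3!] = √(48/5)
  +(−1)^0/∏(0,2,2,3,0,1)! = 1/24  (running 1/24)
  +(−1)^1/∏(1,1,1,2,1,2)! = -1/4  (running -5/24)
  +(−1)^2/∏(2,0,0,1,2,3)! = 1/24  (running -1/6)
⟨..|..⟩ = √(48/5)·(-1/6) = -0.516398

−√(4/15) ≈ -0.516398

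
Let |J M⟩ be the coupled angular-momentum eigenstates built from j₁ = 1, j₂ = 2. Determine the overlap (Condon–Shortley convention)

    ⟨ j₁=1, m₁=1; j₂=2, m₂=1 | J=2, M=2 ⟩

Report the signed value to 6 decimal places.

j₁+j₂−J=1  J+j₁−j₂=1  J−j₁+j₂=3  j₁+j₂+J+1=6
(j₁±m₁, j₂±m₂, J±M) = (2,0,3,1,4,0)
P² = 12
sum k=0..0:
  [0] +1/6 = 1/6
S = 1/6
C² = P²·S² = 1/3 ; C = +0.577350

+0.577350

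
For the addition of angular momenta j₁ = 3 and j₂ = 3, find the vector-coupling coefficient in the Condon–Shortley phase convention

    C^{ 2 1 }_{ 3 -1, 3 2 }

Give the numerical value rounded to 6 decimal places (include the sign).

j₁+j₂−J=4  J+j₁−j₂=2  J−j₁+j₂=2  j₁+j₂+J+1=9
(j₁±m₁, j₂±m₂, J±M) = (2,4,5,1,3,1)
P² = 320/7
sum k=3..4:
  [3] −1/12 = -1/12
  [4] +1/48 = 1/48
S = -1/16
C² = P²·S² = 5/28 ; C = -0.422577

-0.422577  (= −√(5/28))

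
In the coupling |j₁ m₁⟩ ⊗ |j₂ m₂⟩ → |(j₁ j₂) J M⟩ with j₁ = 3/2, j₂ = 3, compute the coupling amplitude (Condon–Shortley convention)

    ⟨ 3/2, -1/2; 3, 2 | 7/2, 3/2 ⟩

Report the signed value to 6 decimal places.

-0.654654

j₁+j₂−J=1  J+j₁−j₂=2  J−j₁+j₂=5  j₁+j₂+J+1=9
(j₁±m₁, j₂±m₂, J±M) = (1,2,5,1,5,2)
P² = 6400/21
sum k=0..1:
  [0] +1/240 = 1/240
  [1] −1/24 = -1/24
S = -3/80
C² = P²·S² = 3/7 ; C = -0.654654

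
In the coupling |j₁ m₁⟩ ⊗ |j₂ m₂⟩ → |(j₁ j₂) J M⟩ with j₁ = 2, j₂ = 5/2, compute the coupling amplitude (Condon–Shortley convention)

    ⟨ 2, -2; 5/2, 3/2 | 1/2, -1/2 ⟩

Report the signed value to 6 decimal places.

+√(1/15) = +0.258199

√[2·4!0!1!/6! · 0!4!4!1!0!1!] = √(192/5)
  +(−1)^4/∏(4,0,0,0,0,1)! = 1/24  (running 1/24)
⟨..|..⟩ = √(192/5)·(1/24) = +0.258199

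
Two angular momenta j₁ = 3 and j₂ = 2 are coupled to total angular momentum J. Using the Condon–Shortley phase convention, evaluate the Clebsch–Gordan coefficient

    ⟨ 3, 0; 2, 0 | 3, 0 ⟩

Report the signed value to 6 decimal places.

j₁+j₂−J=2  J+j₁−j₂=4  J−j₁+j₂=2  j₁+j₂+J+1=9
(j₁±m₁, j₂±m₂, J±M) = (3,3,2,2,3,3)
P² = 48/5
sum k=0..2:
  [0] +1/24 = 1/24
  [1] −1/4 = -1/4
  [2] +1/24 = 1/24
S = -1/6
C² = P²·S² = 4/15 ; C = -0.516398

−√(4/15) = -0.516398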